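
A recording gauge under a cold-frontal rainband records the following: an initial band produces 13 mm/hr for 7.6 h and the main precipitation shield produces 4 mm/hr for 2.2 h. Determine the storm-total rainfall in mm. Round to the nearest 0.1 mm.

total ≈ 107.6 mm

Total = Σ Rᵢ Δtᵢ = 13 × 7.6 + 4 × 2.2
      = 98.8 + 8.8 = 107.6 mm.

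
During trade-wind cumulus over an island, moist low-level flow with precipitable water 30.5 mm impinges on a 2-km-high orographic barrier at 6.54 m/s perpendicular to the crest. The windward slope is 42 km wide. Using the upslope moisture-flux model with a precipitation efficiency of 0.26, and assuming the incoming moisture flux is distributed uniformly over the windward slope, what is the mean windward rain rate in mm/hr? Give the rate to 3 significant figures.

R ≈ 4.45 mm/hr

Incoming column moisture flux per unit ridge length: F = V × PW = 6.54 × 30.5 = 199.47 mm·m/s.
Spread over the 42 km slope with efficiency ε = 0.26: R = ε·F/W = 0.26 × 199.47 / 42000 m = 1.235e-03 mm/s.
R = 1.235e-03 × 3600 = 4.45 mm/hr.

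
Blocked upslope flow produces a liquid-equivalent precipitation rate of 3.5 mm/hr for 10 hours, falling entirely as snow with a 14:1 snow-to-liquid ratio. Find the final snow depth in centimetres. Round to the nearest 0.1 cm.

Liquid-equivalent depth = 3.5 × 10 = 35 mm.
Snow depth = 35 mm × 14 = 490 mm = 49.0 cm.

snow depth ≈ 49.0 cm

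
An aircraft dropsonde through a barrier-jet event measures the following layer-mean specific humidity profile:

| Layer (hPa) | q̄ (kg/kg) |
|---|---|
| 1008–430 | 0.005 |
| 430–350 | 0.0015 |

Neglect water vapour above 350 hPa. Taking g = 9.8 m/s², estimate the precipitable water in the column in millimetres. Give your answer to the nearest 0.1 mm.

Precipitable water is the column-integrated vapour mass per unit area: PW = (1/g) Σ q̄ Δp, with q in kg/kg and Δp in Pa (1 kg/m² of water = 1 mm).
Layer 1008–430 hPa: Δp = 578 hPa = 57800 Pa, q̄ = 0.005 kg/kg → 0.005 × 57800 / 9.8 = 29.49 mm
Layer 430–350 hPa: Δp = 80 hPa = 8000 Pa, q̄ = 0.0015 kg/kg → 0.0015 × 8000 / 9.8 = 1.22 mm
PW = 29.49 + 1.22 = 30.71 ≈ 30.7 mm.

PW ≈ 30.7 mm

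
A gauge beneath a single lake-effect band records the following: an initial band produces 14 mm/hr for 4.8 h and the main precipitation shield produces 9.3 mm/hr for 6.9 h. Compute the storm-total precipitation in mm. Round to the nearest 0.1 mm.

total ≈ 131.4 mm

Total = Σ Rᵢ Δtᵢ = 14 × 4.8 + 9.3 × 6.9
      = 67.2 + 64.17 = 131.4 mm.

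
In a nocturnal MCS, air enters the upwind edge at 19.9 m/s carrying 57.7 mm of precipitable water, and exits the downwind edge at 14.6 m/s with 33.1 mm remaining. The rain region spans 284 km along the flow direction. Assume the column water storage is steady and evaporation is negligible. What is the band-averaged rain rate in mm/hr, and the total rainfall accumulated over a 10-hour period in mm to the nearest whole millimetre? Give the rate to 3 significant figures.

Column moisture flux per unit crosswind length is F = V × PW.
Inflow: F_in = 19.9 × 57.7 = 1148.23 mm·m/s
Outflow: F_out = 14.6 × 33.1 = 483.26 mm·m/s
Steady-state rate R = (F_in − F_out)/L = (1148.23 − 483.26) / 284000 m = 2.341e-03 mm/s.
R = 2.341e-03 × 3600 = 8.43 mm/hr.
Over 10 h: total = 8.43 × 10 = 84.3 ≈ 84 mm.

R ≈ 8.43 mm/hr; total ≈ 84 mm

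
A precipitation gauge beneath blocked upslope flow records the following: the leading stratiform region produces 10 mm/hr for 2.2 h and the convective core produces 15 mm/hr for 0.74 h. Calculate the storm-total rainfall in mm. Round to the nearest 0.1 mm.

Total = Σ Rᵢ Δtᵢ = 10 × 2.2 + 15 × 0.74
      = 22 + 11.1 = 33.1 mm.

total ≈ 33.1 mm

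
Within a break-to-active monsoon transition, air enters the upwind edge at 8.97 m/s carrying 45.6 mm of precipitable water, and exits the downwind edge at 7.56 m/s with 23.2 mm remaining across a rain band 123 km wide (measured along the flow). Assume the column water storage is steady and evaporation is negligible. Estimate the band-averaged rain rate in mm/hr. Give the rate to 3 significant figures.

Column moisture flux per unit crosswind length is F = V × PW.
Inflow: F_in = 8.97 × 45.6 = 409.032 mm·m/s
Outflow: F_out = 7.56 × 23.2 = 175.392 mm·m/s
Steady-state rate R = (F_in − F_out)/L = (409.032 − 175.392) / 123000 m = 1.900e-03 mm/s.
R = 1.900e-03 × 3600 = 6.84 mm/hr.

R ≈ 6.84 mm/hr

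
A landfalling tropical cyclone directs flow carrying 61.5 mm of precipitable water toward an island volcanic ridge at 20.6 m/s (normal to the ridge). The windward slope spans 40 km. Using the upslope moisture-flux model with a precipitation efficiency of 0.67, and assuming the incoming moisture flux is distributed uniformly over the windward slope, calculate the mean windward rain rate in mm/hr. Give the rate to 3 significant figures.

R ≈ 76.4 mm/hr

Incoming column moisture flux per unit ridge length: F = V × PW = 20.6 × 61.5 = 1266.9 mm·m/s.
Spread over the 40 km slope with efficiency ε = 0.67: R = ε·F/W = 0.67 × 1266.9 / 40000 m = 2.122e-02 mm/s.
R = 2.122e-02 × 3600 = 76.4 mm/hr.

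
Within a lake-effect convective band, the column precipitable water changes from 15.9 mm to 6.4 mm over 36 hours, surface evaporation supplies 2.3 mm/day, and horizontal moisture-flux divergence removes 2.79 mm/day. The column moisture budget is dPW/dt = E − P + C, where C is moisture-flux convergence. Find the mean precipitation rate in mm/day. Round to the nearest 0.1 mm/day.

P ≈ 5.8 mm/day

dPW/dt = (6.4 − 15.9) mm / (36/24 day) = -6.333 mm/day.
P = E + C − dPW/dt = 2.3 + (-2.79) − (-6.333) = 5.8 mm/day.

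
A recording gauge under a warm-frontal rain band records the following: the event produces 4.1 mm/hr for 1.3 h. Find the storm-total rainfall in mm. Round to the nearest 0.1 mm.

total ≈ 5.3 mm

Total = Σ Rᵢ Δtᵢ = 4.1 × 1.3
      = 5.33 = 5.3 mm.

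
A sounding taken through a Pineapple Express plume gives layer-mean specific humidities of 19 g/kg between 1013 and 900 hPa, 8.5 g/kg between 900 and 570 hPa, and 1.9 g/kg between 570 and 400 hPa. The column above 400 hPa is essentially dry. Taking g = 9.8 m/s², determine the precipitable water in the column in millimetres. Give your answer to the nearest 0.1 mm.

PW ≈ 53.8 mm

Precipitable water is the column-integrated vapour mass per unit area: PW = (1/g) Σ q̄ Δp, with q in kg/kg and Δp in Pa (1 kg/m² of water = 1 mm).
Layer 1013–900 hPa: Δp = 113 hPa = 11300 Pa, q̄ = 0.019 kg/kg → 0.019 × 11300 / 9.8 = 21.91 mm
Layer 900–570 hPa: Δp = 330 hPa = 33000 Pa, q̄ = 0.0085 kg/kg → 0.0085 × 33000 / 9.8 = 28.62 mm
Layer 570–400 hPa: Δp = 170 hPa = 17000 Pa, q̄ = 0.0019 kg/kg → 0.0019 × 17000 / 9.8 = 3.30 mm
PW = 21.91 + 28.62 + 3.30 = 53.83 ≈ 53.8 mm.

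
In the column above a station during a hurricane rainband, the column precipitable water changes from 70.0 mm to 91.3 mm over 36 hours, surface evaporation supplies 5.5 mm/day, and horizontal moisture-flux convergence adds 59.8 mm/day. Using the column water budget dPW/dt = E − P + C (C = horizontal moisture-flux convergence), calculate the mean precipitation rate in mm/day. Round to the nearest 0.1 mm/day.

P ≈ 51.1 mm/day

dPW/dt = (91.3 − 70.0) mm / (36/24 day) = +14.200 mm/day.
P = E + C − dPW/dt = 5.5 + (59.8) − (+14.200) = 51.1 mm/day.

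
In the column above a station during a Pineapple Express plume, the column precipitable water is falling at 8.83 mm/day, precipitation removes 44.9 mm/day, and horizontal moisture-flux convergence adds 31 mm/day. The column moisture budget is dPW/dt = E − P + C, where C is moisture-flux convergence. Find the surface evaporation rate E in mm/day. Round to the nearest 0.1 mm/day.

dPW/dt = -8.83 mm/day.
E = dPW/dt + P − C = (-8.83) + 44.9 − (31) = 5.1 mm/day.

E ≈ 5.1 mm/day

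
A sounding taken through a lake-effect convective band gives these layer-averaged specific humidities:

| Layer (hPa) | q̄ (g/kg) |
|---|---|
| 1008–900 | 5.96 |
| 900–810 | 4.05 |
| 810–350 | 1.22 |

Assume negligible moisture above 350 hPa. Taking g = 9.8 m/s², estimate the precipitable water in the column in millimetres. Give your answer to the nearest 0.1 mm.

Precipitable water is the column-integrated vapour mass per unit area: PW = (1/g) Σ q̄ Δp, with q in kg/kg and Δp in Pa (1 kg/m² of water = 1 mm).
Layer 1008–900 hPa: Δp = 108 hPa = 10800 Pa, q̄ = 0.00596 kg/kg → 0.00596 × 10800 / 9.8 = 6.57 mm
Layer 900–810 hPa: Δp = 90 hPa = 9000 Pa, q̄ = 0.00405 kg/kg → 0.00405 × 9000 / 9.8 = 3.72 mm
Layer 810–350 hPa: Δp = 460 hPa = 46000 Pa, q̄ = 0.00122 kg/kg → 0.00122 × 46000 / 9.8 = 5.73 mm
PW = 6.57 + 3.72 + 5.73 = 16.02 ≈ 16.0 mm.

PW ≈ 16.0 mm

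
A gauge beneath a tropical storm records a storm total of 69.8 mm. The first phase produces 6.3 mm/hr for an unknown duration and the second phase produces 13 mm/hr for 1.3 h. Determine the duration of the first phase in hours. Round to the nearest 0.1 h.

Known phases: 13 × 1.3 = 16.9 mm.
Remaining depth = 69.8 − 16.9 = 52.9 mm.
Duration = 52.9 / 6.3 = 8.4 h.

duration ≈ 8.4 h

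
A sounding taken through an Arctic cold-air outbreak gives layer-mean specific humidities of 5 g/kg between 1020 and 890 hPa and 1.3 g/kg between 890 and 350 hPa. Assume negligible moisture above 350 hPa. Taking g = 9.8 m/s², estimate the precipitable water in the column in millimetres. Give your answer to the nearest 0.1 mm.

PW ≈ 13.8 mm

Precipitable water is the column-integrated vapour mass per unit area: PW = (1/g) Σ q̄ Δp, with q in kg/kg and Δp in Pa (1 kg/m² of water = 1 mm).
Layer 1020–890 hPa: Δp = 130 hPa = 13000 Pa, q̄ = 0.005 kg/kg → 0.005 × 13000 / 9.8 = 6.63 mm
Layer 890–350 hPa: Δp = 540 hPa = 54000 Pa, q̄ = 0.0013 kg/kg → 0.0013 × 54000 / 9.8 = 7.16 mm
PW = 6.63 + 7.16 = 13.79 ≈ 13.8 mm.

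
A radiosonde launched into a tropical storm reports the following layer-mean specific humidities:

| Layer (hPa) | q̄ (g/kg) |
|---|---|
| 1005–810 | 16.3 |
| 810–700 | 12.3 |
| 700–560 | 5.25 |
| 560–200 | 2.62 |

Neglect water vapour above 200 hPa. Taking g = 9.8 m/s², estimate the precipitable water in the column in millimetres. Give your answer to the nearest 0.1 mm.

PW ≈ 63.4 mm

Precipitable water is the column-integrated vapour mass per unit area: PW = (1/g) Σ q̄ Δp, with q in kg/kg and Δp in Pa (1 kg/m² of water = 1 mm).
Layer 1005–810 hPa: Δp = 195 hPa = 19500 Pa, q̄ = 0.0163 kg/kg → 0.0163 × 19500 / 9.8 = 32.43 mm
Layer 810–700 hPa: Δp = 110 hPa = 11000 Pa, q̄ = 0.0123 kg/kg → 0.0123 × 11000 / 9.8 = 13.81 mm
Layer 700–560 hPa: Δp = 140 hPa = 14000 Pa, q̄ = 0.00525 kg/kg → 0.00525 × 14000 / 9.8 = 7.50 mm
Layer 560–200 hPa: Δp = 360 hPa = 36000 Pa, q̄ = 0.00262 kg/kg → 0.00262 × 36000 / 9.8 = 9.62 mm
PW = 32.43 + 13.81 + 7.50 + 9.62 = 63.36 ≈ 63.4 mm.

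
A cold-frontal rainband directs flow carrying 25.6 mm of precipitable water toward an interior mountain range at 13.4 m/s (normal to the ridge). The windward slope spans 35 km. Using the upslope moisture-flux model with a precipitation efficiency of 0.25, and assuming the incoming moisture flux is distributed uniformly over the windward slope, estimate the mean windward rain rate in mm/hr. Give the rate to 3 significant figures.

Incoming column moisture flux per unit ridge length: F = V × PW = 13.4 × 25.6 = 343.04 mm·m/s.
Spread over the 35 km slope with efficiency ε = 0.25: R = ε·F/W = 0.25 × 343.04 / 35000 m = 2.450e-03 mm/s.
R = 2.450e-03 × 3600 = 8.82 mm/hr.

R ≈ 8.82 mm/hr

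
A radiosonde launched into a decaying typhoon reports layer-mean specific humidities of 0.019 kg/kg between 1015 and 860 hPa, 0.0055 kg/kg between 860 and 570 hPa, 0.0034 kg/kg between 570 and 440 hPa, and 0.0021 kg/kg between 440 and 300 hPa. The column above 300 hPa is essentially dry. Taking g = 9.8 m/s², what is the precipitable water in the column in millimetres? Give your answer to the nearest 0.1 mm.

PW ≈ 53.8 mm

Precipitable water is the column-integrated vapour mass per unit area: PW = (1/g) Σ q̄ Δp, with q in kg/kg and Δp in Pa (1 kg/m² of water = 1 mm).
Layer 1015–860 hPa: Δp = 155 hPa = 15500 Pa, q̄ = 0.019 kg/kg → 0.019 × 15500 / 9.8 = 30.05 mm
Layer 860–570 hPa: Δp = 290 hPa = 29000 Pa, q̄ = 0.0055 kg/kg → 0.0055 × 29000 / 9.8 = 16.28 mm
Layer 570–440 hPa: Δp = 130 hPa = 13000 Pa, q̄ = 0.0034 kg/kg → 0.0034 × 13000 / 9.8 = 4.51 mm
Layer 440–300 hPa: Δp = 140 hPa = 14000 Pa, q̄ = 0.0021 kg/kg → 0.0021 × 14000 / 9.8 = 3.00 mm
PW = 30.05 + 16.28 + 4.51 + 3.00 = 53.84 ≈ 53.8 mm.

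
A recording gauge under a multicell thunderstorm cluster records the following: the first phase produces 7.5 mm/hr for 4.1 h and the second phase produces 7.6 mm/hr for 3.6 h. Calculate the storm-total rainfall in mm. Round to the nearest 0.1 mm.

Total = Σ Rᵢ Δtᵢ = 7.5 × 4.1 + 7.6 × 3.6
      = 30.75 + 27.36 = 58.1 mm.

total ≈ 58.1 mm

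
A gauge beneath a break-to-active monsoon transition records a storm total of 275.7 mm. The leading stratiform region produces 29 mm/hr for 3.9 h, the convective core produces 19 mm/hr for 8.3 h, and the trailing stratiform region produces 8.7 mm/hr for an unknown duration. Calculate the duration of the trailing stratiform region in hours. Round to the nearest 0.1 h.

duration ≈ 0.6 h

Known phases: 29 × 3.9 + 19 × 8.3 = 113.1 + 157.7 = 270.8 mm.
Remaining depth = 275.7 − 270.8 = 4.9 mm.
Duration = 4.9 / 8.7 = 0.6 h.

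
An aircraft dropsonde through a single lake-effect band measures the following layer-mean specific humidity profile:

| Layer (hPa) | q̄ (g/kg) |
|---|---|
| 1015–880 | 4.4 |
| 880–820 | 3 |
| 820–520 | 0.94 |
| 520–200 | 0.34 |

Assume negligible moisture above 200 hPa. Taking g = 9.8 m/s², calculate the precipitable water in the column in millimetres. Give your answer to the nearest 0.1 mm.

PW ≈ 11.9 mm

Precipitable water is the column-integrated vapour mass per unit area: PW = (1/g) Σ q̄ Δp, with q in kg/kg and Δp in Pa (1 kg/m² of water = 1 mm).
Layer 1015–880 hPa: Δp = 135 hPa = 13500 Pa, q̄ = 0.0044 kg/kg → 0.0044 × 13500 / 9.8 = 6.06 mm
Layer 880–820 hPa: Δp = 60 hPa = 6000 Pa, q̄ = 0.003 kg/kg → 0.003 × 6000 / 9.8 = 1.84 mm
Layer 820–520 hPa: Δp = 300 hPa = 30000 Pa, q̄ = 0.00094 kg/kg → 0.00094 × 30000 / 9.8 = 2.88 mm
Layer 520–200 hPa: Δp = 320 hPa = 32000 Pa, q̄ = 0.00034 kg/kg → 0.00034 × 32000 / 9.8 = 1.11 mm
PW = 6.06 + 1.84 + 2.88 + 1.11 = 11.89 ≈ 11.9 mm.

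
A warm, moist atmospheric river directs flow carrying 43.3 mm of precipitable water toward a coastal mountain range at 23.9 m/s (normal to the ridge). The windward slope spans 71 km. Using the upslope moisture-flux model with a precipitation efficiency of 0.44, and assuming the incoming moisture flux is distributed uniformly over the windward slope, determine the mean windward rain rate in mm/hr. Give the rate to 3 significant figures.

Incoming column moisture flux per unit ridge length: F = V × PW = 23.9 × 43.3 = 1034.87 mm·m/s.
Spread over the 71 km slope with efficiency ε = 0.44: R = ε·F/W = 0.44 × 1034.87 / 71000 m = 6.413e-03 mm/s.
R = 6.413e-03 × 3600 = 23.1 mm/hr.

R ≈ 23.1 mm/hr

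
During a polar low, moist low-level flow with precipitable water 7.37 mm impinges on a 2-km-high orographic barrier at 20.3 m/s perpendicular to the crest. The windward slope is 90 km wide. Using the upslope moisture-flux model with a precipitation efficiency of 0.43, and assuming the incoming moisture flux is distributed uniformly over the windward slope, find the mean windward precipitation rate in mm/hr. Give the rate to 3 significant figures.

R ≈ 2.57 mm/hr

Incoming column moisture flux per unit ridge length: F = V × PW = 20.3 × 7.37 = 149.611 mm·m/s.
Spread over the 90 km slope with efficiency ε = 0.43: R = ε·F/W = 0.43 × 149.611 / 90000 m = 7.148e-04 mm/s.
R = 7.148e-04 × 3600 = 2.57 mm/hr.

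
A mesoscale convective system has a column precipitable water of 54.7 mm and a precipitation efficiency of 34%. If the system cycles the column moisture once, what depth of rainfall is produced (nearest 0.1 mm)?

Rainfall = ε × PW = 0.34 × 54.7 = 18.6 mm.

rainfall ≈ 18.6 mm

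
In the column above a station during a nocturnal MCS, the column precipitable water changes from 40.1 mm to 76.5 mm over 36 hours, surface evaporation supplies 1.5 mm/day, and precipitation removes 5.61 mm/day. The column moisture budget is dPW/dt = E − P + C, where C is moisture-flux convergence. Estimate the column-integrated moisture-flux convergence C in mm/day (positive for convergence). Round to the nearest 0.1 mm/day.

dPW/dt = (76.5 − 40.1) mm / (36/24 day) = +24.267 mm/day.
C = dPW/dt − E + P = (+24.267) − 1.5 + 5.61 = 28.4 mm/day.

C ≈ 28.4 mm/day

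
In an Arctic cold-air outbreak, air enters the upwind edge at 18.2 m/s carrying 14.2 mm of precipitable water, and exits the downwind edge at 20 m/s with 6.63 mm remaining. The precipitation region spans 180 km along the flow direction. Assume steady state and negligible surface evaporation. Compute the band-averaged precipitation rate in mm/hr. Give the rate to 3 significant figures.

R ≈ 2.52 mm/hr

Column moisture flux per unit crosswind length is F = V × PW.
Inflow: F_in = 18.2 × 14.2 = 258.44 mm·m/s
Outflow: F_out = 20 × 6.63 = 132.6 mm·m/s
Steady-state rate R = (F_in − F_out)/L = (258.44 − 132.6) / 180000 m = 6.991e-04 mm/s.
R = 6.991e-04 × 3600 = 2.52 mm/hr.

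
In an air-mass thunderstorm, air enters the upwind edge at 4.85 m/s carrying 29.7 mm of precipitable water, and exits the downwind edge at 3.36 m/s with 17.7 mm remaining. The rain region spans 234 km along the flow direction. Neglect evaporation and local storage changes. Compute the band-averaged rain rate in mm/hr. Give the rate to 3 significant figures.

R ≈ 1.30 mm/hr

Column moisture flux per unit crosswind length is F = V × PW.
Inflow: F_in = 4.85 × 29.7 = 144.045 mm·m/s
Outflow: F_out = 3.36 × 17.7 = 59.472 mm·m/s
Steady-state rate R = (F_in − F_out)/L = (144.045 − 59.472) / 234000 m = 3.614e-04 mm/s.
R = 3.614e-04 × 3600 = 1.30 mm/hr.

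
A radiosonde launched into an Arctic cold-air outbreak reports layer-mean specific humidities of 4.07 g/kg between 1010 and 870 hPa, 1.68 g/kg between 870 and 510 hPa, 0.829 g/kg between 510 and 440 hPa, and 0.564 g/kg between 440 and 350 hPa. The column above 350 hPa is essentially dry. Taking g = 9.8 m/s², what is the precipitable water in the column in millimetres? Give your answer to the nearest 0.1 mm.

Precipitable water is the column-integrated vapour mass per unit area: PW = (1/g) Σ q̄ Δp, with q in kg/kg and Δp in Pa (1 kg/m² of water = 1 mm).
Layer 1010–870 hPa: Δp = 140 hPa = 14000 Pa, q̄ = 0.00407 kg/kg → 0.00407 × 14000 / 9.8 = 5.81 mm
Layer 870–510 hPa: Δp = 360 hPa = 36000 Pa, q̄ = 0.00168 kg/kg → 0.00168 × 36000 / 9.8 = 6.17 mm
Layer 510–440 hPa: Δp = 70 hPa = 7000 Pa, q̄ = 0.000829 kg/kg → 0.000829 × 7000 / 9.8 = 0.59 mm
Layer 440–350 hPa: Δp = 90 hPa = 9000 Pa, q̄ = 0.000564 kg/kg → 0.000564 × 9000 / 9.8 = 0.52 mm
PW = 5.81 + 6.17 + 0.59 + 0.52 = 13.09 ≈ 13.1 mm.

PW ≈ 13.1 mm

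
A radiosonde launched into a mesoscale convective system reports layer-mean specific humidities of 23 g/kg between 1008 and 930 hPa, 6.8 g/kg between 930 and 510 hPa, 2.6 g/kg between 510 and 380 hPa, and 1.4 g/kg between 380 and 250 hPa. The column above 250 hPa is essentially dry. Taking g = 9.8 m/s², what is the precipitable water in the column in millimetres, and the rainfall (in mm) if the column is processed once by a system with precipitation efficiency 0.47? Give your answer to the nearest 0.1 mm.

Precipitable water is the column-integrated vapour mass per unit area: PW = (1/g) Σ q̄ Δp, with q in kg/kg and Δp in Pa (1 kg/m² of water = 1 mm).
Layer 1008–930 hPa: Δp = 78 hPa = 7800 Pa, q̄ = 0.023 kg/kg → 0.023 × 7800 / 9.8 = 18.31 mm
Layer 930–510 hPa: Δp = 420 hPa = 42000 Pa, q̄ = 0.0068 kg/kg → 0.0068 × 42000 / 9.8 = 29.14 mm
Layer 510–380 hPa: Δp = 130 hPa = 13000 Pa, q̄ = 0.0026 kg/kg → 0.0026 × 13000 / 9.8 = 3.45 mm
Layer 380–250 hPa: Δp = 130 hPa = 13000 Pa, q̄ = 0.0014 kg/kg → 0.0014 × 13000 / 9.8 = 1.86 mm
PW = 18.31 + 29.14 + 3.45 + 1.86 = 52.76 ≈ 52.8 mm.
Rainfall = ε × PW = 0.47 × 52.8 = 24.8 mm.

PW ≈ 52.8 mm; rainfall ≈ 24.8 mm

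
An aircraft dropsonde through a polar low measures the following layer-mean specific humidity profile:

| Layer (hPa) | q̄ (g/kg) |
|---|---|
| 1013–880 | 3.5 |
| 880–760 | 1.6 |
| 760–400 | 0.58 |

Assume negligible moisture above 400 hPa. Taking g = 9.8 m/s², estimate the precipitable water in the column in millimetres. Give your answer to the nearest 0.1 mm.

PW ≈ 8.8 mm

Precipitable water is the column-integrated vapour mass per unit area: PW = (1/g) Σ q̄ Δp, with q in kg/kg and Δp in Pa (1 kg/m² of water = 1 mm).
Layer 1013–880 hPa: Δp = 133 hPa = 13300 Pa, q̄ = 0.0035 kg/kg → 0.0035 × 13300 / 9.8 = 4.75 mm
Layer 880–760 hPa: Δp = 120 hPa = 12000 Pa, q̄ = 0.0016 kg/kg → 0.0016 × 12000 / 9.8 = 1.96 mm
Layer 760–400 hPa: Δp = 360 hPa = 36000 Pa, q̄ = 0.00058 kg/kg → 0.00058 × 36000 / 9.8 = 2.13 mm
PW = 4.75 + 1.96 + 2.13 = 8.84 ≈ 8.8 mm.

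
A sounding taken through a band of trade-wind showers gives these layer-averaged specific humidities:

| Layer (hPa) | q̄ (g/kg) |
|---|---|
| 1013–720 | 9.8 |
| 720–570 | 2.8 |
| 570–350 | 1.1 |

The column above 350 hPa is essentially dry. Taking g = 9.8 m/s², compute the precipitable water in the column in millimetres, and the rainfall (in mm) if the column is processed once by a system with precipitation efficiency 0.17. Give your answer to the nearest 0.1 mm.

Precipitable water is the column-integrated vapour mass per unit area: PW = (1/g) Σ q̄ Δp, with q in kg/kg and Δp in Pa (1 kg/m² of water = 1 mm).
Layer 1013–720 hPa: Δp = 293 hPa = 29300 Pa, q̄ = 0.0098 kg/kg → 0.0098 × 29300 / 9.8 = 29.30 mm
Layer 720–570 hPa: Δp = 150 hPa = 15000 Pa, q̄ = 0.0028 kg/kg → 0.0028 × 15000 / 9.8 = 4.29 mm
Layer 570–350 hPa: Δp = 220 hPa = 22000 Pa, q̄ = 0.0011 kg/kg → 0.0011 × 22000 / 9.8 = 2.47 mm
PW = 29.30 + 4.29 + 2.47 = 36.06 ≈ 36.1 mm.
Rainfall = ε × PW = 0.17 × 36.1 = 6.1 mm.

PW ≈ 36.1 mm; rainfall ≈ 6.1 mm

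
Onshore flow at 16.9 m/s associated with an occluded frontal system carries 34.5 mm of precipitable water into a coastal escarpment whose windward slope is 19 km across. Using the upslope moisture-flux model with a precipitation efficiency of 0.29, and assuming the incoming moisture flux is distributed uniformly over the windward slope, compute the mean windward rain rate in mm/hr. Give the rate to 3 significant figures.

R ≈ 32.0 mm/hr

Incoming column moisture flux per unit ridge length: F = V × PW = 16.9 × 34.5 = 583.05 mm·m/s.
Spread over the 19 km slope with efficiency ε = 0.29: R = ε·F/W = 0.29 × 583.05 / 19000 m = 8.899e-03 mm/s.
R = 8.899e-03 × 3600 = 32.0 mm/hr.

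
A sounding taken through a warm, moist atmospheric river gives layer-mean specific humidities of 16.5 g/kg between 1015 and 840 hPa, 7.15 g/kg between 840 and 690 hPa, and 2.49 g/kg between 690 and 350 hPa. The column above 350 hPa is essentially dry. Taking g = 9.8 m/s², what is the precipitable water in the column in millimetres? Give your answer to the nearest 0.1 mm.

PW ≈ 49.0 mm

Precipitable water is the column-integrated vapour mass per unit area: PW = (1/g) Σ q̄ Δp, with q in kg/kg and Δp in Pa (1 kg/m² of water = 1 mm).
Layer 1015–840 hPa: Δp = 175 hPa = 17500 Pa, q̄ = 0.0165 kg/kg → 0.0165 × 17500 / 9.8 = 29.46 mm
Layer 840–690 hPa: Δp = 150 hPa = 15000 Pa, q̄ = 0.00715 kg/kg → 0.00715 × 15000 / 9.8 = 10.94 mm
Layer 690–350 hPa: Δp = 340 hPa = 34000 Pa, q̄ = 0.00249 kg/kg → 0.00249 × 34000 / 9.8 = 8.64 mm
PW = 29.46 + 10.94 + 8.64 = 49.04 ≈ 49.0 mm.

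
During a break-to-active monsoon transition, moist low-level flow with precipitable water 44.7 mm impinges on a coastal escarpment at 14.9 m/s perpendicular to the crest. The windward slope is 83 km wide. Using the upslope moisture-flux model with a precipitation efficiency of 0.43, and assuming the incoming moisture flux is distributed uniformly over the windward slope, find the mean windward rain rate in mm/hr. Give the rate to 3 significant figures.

Incoming column moisture flux per unit ridge length: F = V × PW = 14.9 × 44.7 = 666.03 mm·m/s.
Spread over the 83 km slope with efficiency ε = 0.43: R = ε·F/W = 0.43 × 666.03 / 83000 m = 3.451e-03 mm/s.
R = 3.451e-03 × 3600 = 12.4 mm/hr.

R ≈ 12.4 mm/hr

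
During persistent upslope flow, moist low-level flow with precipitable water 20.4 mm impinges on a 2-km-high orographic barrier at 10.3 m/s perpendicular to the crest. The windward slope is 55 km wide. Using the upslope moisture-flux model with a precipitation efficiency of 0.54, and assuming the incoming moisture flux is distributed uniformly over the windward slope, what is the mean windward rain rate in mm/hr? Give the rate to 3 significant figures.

Incoming column moisture flux per unit ridge length: F = V × PW = 10.3 × 20.4 = 210.12 mm·m/s.
Spread over the 55 km slope with efficiency ε = 0.54: R = ε·F/W = 0.54 × 210.12 / 55000 m = 2.063e-03 mm/s.
R = 2.063e-03 × 3600 = 7.43 mm/hr.

R ≈ 7.43 mm/hr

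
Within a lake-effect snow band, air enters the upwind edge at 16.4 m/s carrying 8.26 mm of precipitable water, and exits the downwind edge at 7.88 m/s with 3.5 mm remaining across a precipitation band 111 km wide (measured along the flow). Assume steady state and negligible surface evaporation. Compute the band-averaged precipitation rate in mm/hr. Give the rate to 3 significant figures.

Column moisture flux per unit crosswind length is F = V × PW.
Inflow: F_in = 16.4 × 8.26 = 135.464 mm·m/s
Outflow: F_out = 7.88 × 3.5 = 27.58 mm·m/s
Steady-state rate R = (F_in − F_out)/L = (135.464 − 27.58) / 111000 m = 9.719e-04 mm/s.
R = 9.719e-04 × 3600 = 3.50 mm/hr.

R ≈ 3.50 mm/hr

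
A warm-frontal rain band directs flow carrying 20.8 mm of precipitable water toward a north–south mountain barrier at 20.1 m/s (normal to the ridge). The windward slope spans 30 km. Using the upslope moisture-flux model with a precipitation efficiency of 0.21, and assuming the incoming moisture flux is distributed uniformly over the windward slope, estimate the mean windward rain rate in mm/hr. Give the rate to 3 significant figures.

Incoming column moisture flux per unit ridge length: F = V × PW = 20.1 × 20.8 = 418.08 mm·m/s.
Spread over the 30 km slope with efficiency ε = 0.21: R = ε·F/W = 0.21 × 418.08 / 30000 m = 2.927e-03 mm/s.
R = 2.927e-03 × 3600 = 10.5 mm/hr.

R ≈ 10.5 mm/hr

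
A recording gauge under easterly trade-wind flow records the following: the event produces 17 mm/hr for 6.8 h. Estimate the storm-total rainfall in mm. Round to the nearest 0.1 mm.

total ≈ 115.6 mm

Total = Σ Rᵢ Δtᵢ = 17 × 6.8
      = 115.6 = 115.6 mm.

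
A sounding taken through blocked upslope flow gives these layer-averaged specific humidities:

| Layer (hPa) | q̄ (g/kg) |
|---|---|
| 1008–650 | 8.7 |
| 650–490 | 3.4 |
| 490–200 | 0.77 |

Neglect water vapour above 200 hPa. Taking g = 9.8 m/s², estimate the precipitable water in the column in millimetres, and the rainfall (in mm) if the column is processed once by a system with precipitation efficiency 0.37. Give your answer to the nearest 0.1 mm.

PW ≈ 39.6 mm; rainfall ≈ 14.7 mm

Precipitable water is the column-integrated vapour mass per unit area: PW = (1/g) Σ q̄ Δp, with q in kg/kg and Δp in Pa (1 kg/m² of water = 1 mm).
Layer 1008–650 hPa: Δp = 358 hPa = 35800 Pa, q̄ = 0.0087 kg/kg → 0.0087 × 35800 / 9.8 = 31.78 mm
Layer 650–490 hPa: Δp = 160 hPa = 16000 Pa, q̄ = 0.0034 kg/kg → 0.0034 × 16000 / 9.8 = 5.55 mm
Layer 490–200 hPa: Δp = 290 hPa = 29000 Pa, q̄ = 0.00077 kg/kg → 0.00077 × 29000 / 9.8 = 2.28 mm
PW = 31.78 + 5.55 + 2.28 = 39.61 ≈ 39.6 mm.
Rainfall = ε × PW = 0.37 × 39.6 = 14.7 mm.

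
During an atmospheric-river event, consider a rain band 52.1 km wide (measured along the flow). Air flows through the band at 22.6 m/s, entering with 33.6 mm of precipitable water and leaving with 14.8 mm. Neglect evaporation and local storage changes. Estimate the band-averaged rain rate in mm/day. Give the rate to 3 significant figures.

R ≈ 705 mm/day

Column moisture flux per unit crosswind length is F = V × PW.
Inflow: F_in = 22.6 × 33.6 = 759.36 mm·m/s
Outflow: F_out = 22.6 × 14.8 = 334.48 mm·m/s
Steady-state rate R = (F_in − F_out)/L = (759.36 − 334.48) / 52100 m = 8.155e-03 mm/s.
R = 8.155e-03 × 3600 × 24 = 705 mm/day.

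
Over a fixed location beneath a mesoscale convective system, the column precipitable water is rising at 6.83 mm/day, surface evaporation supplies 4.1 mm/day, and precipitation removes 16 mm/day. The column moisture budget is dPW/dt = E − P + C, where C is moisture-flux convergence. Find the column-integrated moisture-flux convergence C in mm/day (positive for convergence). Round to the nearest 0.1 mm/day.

C ≈ 18.7 mm/day

dPW/dt = +6.83 mm/day.
C = dPW/dt − E + P = (+6.83) − 4.1 + 16 = 18.7 mm/day.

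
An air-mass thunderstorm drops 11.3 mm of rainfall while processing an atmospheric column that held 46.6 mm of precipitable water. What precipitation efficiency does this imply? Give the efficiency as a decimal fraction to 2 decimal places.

ε = rainfall / PW = 11.3 / 46.6 = 0.24.

ε ≈ 0.24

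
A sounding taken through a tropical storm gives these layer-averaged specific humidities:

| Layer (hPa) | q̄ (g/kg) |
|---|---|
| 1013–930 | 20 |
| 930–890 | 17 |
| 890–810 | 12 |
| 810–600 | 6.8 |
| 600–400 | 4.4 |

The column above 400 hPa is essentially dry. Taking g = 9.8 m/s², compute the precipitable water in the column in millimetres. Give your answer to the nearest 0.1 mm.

Precipitable water is the column-integrated vapour mass per unit area: PW = (1/g) Σ q̄ Δp, with q in kg/kg and Δp in Pa (1 kg/m² of water = 1 mm).
Layer 1013–930 hPa: Δp = 83 hPa = 8300 Pa, q̄ = 0.02 kg/kg → 0.02 × 8300 / 9.8 = 16.94 mm
Layer 930–890 hPa: Δp = 40 hPa = 4000 Pa, q̄ = 0.017 kg/kg → 0.017 × 4000 / 9.8 = 6.94 mm
Layer 890–810 hPa: Δp = 80 hPa = 8000 Pa, q̄ = 0.012 kg/kg → 0.012 × 8000 / 9.8 = 9.80 mm
Layer 810–600 hPa: Δp = 210 hPa = 21000 Pa, q̄ = 0.0068 kg/kg → 0.0068 × 21000 / 9.8 = 14.57 mm
Layer 600–400 hPa: Δp = 200 hPa = 20000 Pa, q̄ = 0.0044 kg/kg → 0.0044 × 20000 / 9.8 = 8.98 mm
PW = 16.94 + 6.94 + 9.80 + 14.57 + 8.98 = 57.23 ≈ 57.2 mm.

PW ≈ 57.2 mm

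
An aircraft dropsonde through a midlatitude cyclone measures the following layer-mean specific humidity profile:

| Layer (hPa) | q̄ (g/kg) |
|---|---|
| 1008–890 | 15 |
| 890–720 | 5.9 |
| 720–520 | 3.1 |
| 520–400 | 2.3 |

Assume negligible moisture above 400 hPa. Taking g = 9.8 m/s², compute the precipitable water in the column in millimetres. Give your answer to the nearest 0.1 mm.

Precipitable water is the column-integrated vapour mass per unit area: PW = (1/g) Σ q̄ Δp, with q in kg/kg and Δp in Pa (1 kg/m² of water = 1 mm).
Layer 1008–890 hPa: Δp = 118 hPa = 11800 Pa, q̄ = 0.015 kg/kg → 0.015 × 11800 / 9.8 = 18.06 mm
Layer 890–720 hPa: Δp = 170 hPa = 17000 Pa, q̄ = 0.0059 kg/kg → 0.0059 × 17000 / 9.8 = 10.23 mm
Layer 720–520 hPa: Δp = 200 hPa = 20000 Pa, q̄ = 0.0031 kg/kg → 0.0031 × 20000 / 9.8 = 6.33 mm
Layer 520–400 hPa: Δp = 120 hPa = 12000 Pa, q̄ = 0.0023 kg/kg → 0.0023 × 12000 / 9.8 = 2.82 mm
PW = 18.06 + 10.23 + 6.33 + 2.82 = 37.44 ≈ 37.4 mm.

PW ≈ 37.4 mm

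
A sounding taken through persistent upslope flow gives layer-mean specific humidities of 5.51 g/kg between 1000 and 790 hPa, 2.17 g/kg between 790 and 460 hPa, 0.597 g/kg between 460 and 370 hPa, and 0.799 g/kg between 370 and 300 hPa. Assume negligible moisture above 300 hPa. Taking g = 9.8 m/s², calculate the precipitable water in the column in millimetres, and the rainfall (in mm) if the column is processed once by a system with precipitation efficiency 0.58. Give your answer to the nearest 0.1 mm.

PW ≈ 20.2 mm; rainfall ≈ 11.7 mm

Precipitable water is the column-integrated vapour mass per unit area: PW = (1/g) Σ q̄ Δp, with q in kg/kg and Δp in Pa (1 kg/m² of water = 1 mm).
Layer 1000–790 hPa: Δp = 210 hPa = 21000 Pa, q̄ = 0.00551 kg/kg → 0.00551 × 21000 / 9.8 = 11.81 mm
Layer 790–460 hPa: Δp = 330 hPa = 33000 Pa, q̄ = 0.00217 kg/kg → 0.00217 × 33000 / 9.8 = 7.31 mm
Layer 460–370 hPa: Δp = 90 hPa = 9000 Pa, q̄ = 0.000597 kg/kg → 0.000597 × 9000 / 9.8 = 0.55 mm
Layer 370–300 hPa: Δp = 70 hPa = 7000 Pa, q̄ = 0.000799 kg/kg → 0.000799 × 7000 / 9.8 = 0.57 mm
PW = 11.81 + 7.31 + 0.55 + 0.57 = 20.24 ≈ 20.2 mm.
Rainfall = ε × PW = 0.58 × 20.2 = 11.7 mm.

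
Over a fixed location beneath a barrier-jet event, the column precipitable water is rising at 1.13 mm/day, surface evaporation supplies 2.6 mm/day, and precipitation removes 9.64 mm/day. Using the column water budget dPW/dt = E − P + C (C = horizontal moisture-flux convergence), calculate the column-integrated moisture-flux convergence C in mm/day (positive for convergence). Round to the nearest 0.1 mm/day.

dPW/dt = +1.13 mm/day.
C = dPW/dt − E + P = (+1.13) − 2.6 + 9.64 = 8.2 mm/day.

C ≈ 8.2 mm/day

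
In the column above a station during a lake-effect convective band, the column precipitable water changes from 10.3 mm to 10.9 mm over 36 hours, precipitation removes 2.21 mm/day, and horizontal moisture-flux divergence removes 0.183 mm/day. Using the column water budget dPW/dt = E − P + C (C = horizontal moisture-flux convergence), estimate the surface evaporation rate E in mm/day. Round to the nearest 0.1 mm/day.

dPW/dt = (10.9 − 10.3) mm / (36/24 day) = +0.400 mm/day.
E = dPW/dt + P − C = (+0.400) + 2.21 − (-0.183) = 2.8 mm/day.

E ≈ 2.8 mm/day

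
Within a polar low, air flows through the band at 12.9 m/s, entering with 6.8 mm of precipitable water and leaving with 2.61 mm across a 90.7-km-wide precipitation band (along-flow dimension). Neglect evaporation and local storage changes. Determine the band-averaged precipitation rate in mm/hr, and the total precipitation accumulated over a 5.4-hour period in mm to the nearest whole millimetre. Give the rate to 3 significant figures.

R ≈ 2.15 mm/hr; total ≈ 12 mm

Column moisture flux per unit crosswind length is F = V × PW.
Inflow: F_in = 12.9 × 6.8 = 87.72 mm·m/s
Outflow: F_out = 12.9 × 2.61 = 33.669 mm·m/s
Steady-state rate R = (F_in − F_out)/L = (87.72 − 33.669) / 90700 m = 5.959e-04 mm/s.
R = 5.959e-04 × 3600 = 2.15 mm/hr.
Over 5.4 h: total = 2.15 × 5.4 = 11.61 ≈ 12 mm.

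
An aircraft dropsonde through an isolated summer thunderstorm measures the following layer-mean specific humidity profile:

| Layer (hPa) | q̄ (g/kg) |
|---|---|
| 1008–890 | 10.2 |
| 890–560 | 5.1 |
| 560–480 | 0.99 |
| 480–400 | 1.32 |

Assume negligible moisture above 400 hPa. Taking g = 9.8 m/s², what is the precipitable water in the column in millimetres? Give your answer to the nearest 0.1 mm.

Precipitable water is the column-integrated vapour mass per unit area: PW = (1/g) Σ q̄ Δp, with q in kg/kg and Δp in Pa (1 kg/m² of water = 1 mm).
Layer 1008–890 hPa: Δp = 118 hPa = 11800 Pa, q̄ = 0.0102 kg/kg → 0.0102 × 11800 / 9.8 = 12.28 mm
Layer 890–560 hPa: Δp = 330 hPa = 33000 Pa, q̄ = 0.0051 kg/kg → 0.0051 × 33000 / 9.8 = 17.17 mm
Layer 560–480 hPa: Δp = 80 hPa = 8000 Pa, q̄ = 0.00099 kg/kg → 0.00099 × 8000 / 9.8 = 0.81 mm
Layer 480–400 hPa: Δp = 80 hPa = 8000 Pa, q̄ = 0.00132 kg/kg → 0.00132 × 8000 / 9.8 = 1.08 mm
PW = 12.28 + 17.17 + 0.81 + 1.08 = 31.34 ≈ 31.3 mm.

PW ≈ 31.3 mm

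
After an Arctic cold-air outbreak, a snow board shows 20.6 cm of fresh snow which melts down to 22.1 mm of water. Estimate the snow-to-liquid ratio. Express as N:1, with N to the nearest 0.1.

ratio ≈ 9.3

Ratio = snow depth / SWE = 206 mm / 22.1 mm = 9.3, i.e. 9.3:1.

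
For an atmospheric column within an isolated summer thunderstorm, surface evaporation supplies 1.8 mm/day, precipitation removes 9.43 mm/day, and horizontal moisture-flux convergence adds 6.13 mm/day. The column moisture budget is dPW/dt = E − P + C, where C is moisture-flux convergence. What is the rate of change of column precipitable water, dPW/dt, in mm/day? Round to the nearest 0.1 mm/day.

dPW/dt ≈ -1.5 mm/day

dPW/dt = E − P + C = 1.8 − 9.43 + (6.13) = -1.5 mm/day.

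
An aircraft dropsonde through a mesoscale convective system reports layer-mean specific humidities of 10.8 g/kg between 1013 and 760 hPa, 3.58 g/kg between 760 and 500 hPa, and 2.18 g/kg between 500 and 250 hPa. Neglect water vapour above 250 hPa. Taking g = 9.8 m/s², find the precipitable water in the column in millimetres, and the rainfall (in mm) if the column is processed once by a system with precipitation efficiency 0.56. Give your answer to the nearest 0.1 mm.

Precipitable water is the column-integrated vapour mass per unit area: PW = (1/g) Σ q̄ Δp, with q in kg/kg and Δp in Pa (1 kg/m² of water = 1 mm).
Layer 1013–760 hPa: Δp = 253 hPa = 25300 Pa, q̄ = 0.0108 kg/kg → 0.0108 × 25300 / 9.8 = 27.88 mm
Layer 760–500 hPa: Δp = 260 hPa = 26000 Pa, q̄ = 0.00358 kg/kg → 0.00358 × 26000 / 9.8 = 9.50 mm
Layer 500–250 hPa: Δp = 250 hPa = 25000 Pa, q̄ = 0.00218 kg/kg → 0.00218 × 25000 / 9.8 = 5.56 mm
PW = 27.88 + 9.50 + 5.56 = 42.94 ≈ 42.9 mm.
Rainfall = ε × PW = 0.56 × 42.9 = 24.0 mm.

PW ≈ 42.9 mm; rainfall ≈ 24.0 mm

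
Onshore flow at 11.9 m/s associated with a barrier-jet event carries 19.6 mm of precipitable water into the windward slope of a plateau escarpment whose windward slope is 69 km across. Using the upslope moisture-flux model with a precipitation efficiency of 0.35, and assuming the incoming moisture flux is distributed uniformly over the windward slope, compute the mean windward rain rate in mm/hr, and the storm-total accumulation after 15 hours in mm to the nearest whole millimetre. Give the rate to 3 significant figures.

R ≈ 4.26 mm/hr; total ≈ 64 mm

Incoming column moisture flux per unit ridge length: F = V × PW = 11.9 × 19.6 = 233.24 mm·m/s.
Spread over the 69 km slope with efficiency ε = 0.35: R = ε·F/W = 0.35 × 233.24 / 69000 m = 1.183e-03 mm/s.
R = 1.183e-03 × 3600 = 4.26 mm/hr.
Over 15 h: total = 4.26 × 15 = 63.9 ≈ 64 mm.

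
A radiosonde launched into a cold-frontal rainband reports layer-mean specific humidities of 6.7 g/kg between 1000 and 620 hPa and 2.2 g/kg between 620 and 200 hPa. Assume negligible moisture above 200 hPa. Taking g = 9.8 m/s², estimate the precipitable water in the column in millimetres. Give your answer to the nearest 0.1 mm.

PW ≈ 35.4 mm

Precipitable water is the column-integrated vapour mass per unit area: PW = (1/g) Σ q̄ Δp, with q in kg/kg and Δp in Pa (1 kg/m² of water = 1 mm).
Layer 1000–620 hPa: Δp = 380 hPa = 38000 Pa, q̄ = 0.0067 kg/kg → 0.0067 × 38000 / 9.8 = 25.98 mm
Layer 620–200 hPa: Δp = 420 hPa = 42000 Pa, q̄ = 0.0022 kg/kg → 0.0022 × 42000 / 9.8 = 9.43 mm
PW = 25.98 + 9.43 = 35.41 ≈ 35.4 mm.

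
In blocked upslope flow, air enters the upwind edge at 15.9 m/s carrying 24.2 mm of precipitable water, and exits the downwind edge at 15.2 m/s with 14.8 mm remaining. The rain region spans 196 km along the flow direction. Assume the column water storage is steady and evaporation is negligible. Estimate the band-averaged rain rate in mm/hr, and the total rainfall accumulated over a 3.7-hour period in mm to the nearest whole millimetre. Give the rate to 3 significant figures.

R ≈ 2.94 mm/hr; total ≈ 11 mm

Column moisture flux per unit crosswind length is F = V × PW.
Inflow: F_in = 15.9 × 24.2 = 384.78 mm·m/s
Outflow: F_out = 15.2 × 14.8 = 224.96 mm·m/s
Steady-state rate R = (F_in − F_out)/L = (384.78 − 224.96) / 196000 m = 8.154e-04 mm/s.
R = 8.154e-04 × 3600 = 2.94 mm/hr.
Over 3.7 h: total = 2.94 × 3.7 = 10.878 ≈ 11 mm.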